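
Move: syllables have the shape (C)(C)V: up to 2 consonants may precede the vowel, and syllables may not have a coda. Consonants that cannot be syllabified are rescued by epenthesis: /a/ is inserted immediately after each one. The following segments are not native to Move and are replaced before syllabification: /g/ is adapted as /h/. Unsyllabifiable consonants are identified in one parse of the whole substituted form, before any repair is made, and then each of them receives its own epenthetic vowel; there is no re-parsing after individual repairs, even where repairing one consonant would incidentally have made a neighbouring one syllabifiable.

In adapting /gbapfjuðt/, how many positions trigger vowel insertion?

3

After substitution the input is /hbapfjuðt/.
The unsyllabifiable consonants are /p/, /ð/, /t/; each receives one epenthetic vowel.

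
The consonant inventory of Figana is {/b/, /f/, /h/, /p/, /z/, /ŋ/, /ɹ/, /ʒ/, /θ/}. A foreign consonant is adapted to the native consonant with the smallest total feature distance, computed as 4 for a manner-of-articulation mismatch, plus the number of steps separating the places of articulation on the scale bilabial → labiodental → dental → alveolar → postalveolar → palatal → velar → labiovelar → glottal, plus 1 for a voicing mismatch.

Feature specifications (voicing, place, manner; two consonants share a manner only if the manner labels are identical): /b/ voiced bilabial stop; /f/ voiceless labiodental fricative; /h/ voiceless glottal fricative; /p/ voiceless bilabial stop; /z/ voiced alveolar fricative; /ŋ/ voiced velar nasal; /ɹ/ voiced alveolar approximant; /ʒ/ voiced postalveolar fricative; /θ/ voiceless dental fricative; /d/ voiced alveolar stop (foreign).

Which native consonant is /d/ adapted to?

/b/ is closest: same manner (stop), place distance 3 (alveolar→bilabial), same voicing; total 3. Next closest is /p/ at distance 4.

b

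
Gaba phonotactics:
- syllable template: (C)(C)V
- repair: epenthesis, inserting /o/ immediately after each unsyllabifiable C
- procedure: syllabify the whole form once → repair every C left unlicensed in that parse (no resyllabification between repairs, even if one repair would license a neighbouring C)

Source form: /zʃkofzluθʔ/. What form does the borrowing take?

zoʃkofozluθoʔo

Syllabifying with onset maximization leaves /z/, /f/, /θ/, /ʔ/ stranded (no codas are permitted; onsets may contain at most 2 consonants).
Each unlicensed consonant becomes the onset of a new syllable: /z/ → /zo/, /f/ → /fo/, /θ/ → /θo/, /ʔ/ → /ʔo/.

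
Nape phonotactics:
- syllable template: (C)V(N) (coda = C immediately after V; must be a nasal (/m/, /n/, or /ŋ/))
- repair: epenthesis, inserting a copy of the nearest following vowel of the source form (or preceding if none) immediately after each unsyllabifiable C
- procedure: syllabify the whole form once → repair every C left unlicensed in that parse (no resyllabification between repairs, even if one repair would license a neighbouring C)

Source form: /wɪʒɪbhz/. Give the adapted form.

wɪʒɪbɪhɪzɪ

Under (C)V(N), the unsyllabifiable consonants are /b/, /h/, /z/ (only a nasal (/m/, /n/, or /ŋ/) is licensed in coda position; onsets are limited to one consonant).
Each unlicensed consonant becomes the onset of a new syllable: /b/ → /bɪ/, /h/ → /hɪ/, /z/ → /zɪ/.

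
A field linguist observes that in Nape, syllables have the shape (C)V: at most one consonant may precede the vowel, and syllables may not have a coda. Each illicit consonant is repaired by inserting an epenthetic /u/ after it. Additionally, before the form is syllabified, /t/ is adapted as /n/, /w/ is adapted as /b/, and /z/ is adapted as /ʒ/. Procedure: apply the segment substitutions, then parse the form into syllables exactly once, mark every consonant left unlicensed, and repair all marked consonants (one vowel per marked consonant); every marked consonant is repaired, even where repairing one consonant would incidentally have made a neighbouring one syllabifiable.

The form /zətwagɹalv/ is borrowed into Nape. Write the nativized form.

Substitution: /z/ → /ʒ/, /t/ → /n/, /w/ → /b/, giving /ʒənbagɹalv/.
Under (C)V, the unsyllabifiable consonants are /n/, /g/, /l/, /v/ (no codas are permitted; onsets are limited to one consonant).
Epenthesis after each stranded consonant: /n/ → /nu/, /g/ → /gu/, /l/ → /lu/, /v/ → /vu/.

ʒənubaguɹaluvu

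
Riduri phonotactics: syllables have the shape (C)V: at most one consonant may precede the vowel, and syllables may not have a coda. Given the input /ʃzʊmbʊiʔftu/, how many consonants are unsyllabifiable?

4

The consonants /ʃ/, /m/, /ʔ/, /f/ cannot be parsed into a legal (C)V syllable (no codas are permitted; onsets are limited to one consonant).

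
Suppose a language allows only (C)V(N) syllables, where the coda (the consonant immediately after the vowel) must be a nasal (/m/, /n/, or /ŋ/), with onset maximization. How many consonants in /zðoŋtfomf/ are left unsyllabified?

Syllabifying with onset maximization leaves /z/, /t/, /f/ stranded (only a nasal (/m/, /n/, or /ŋ/) is licensed in coda position; onsets are limited to one consonant).

3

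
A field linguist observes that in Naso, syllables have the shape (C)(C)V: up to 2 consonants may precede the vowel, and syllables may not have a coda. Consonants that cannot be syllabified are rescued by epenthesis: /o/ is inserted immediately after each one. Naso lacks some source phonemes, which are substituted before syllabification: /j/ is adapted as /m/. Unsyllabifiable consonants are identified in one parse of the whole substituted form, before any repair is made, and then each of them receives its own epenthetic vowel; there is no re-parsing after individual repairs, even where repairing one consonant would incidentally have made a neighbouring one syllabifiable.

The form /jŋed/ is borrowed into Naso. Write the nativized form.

Substitution: /j/ → /m/, giving /mŋed/.
The consonants /d/ cannot be parsed into a legal (C)(C)V syllable (no codas are permitted; onsets may contain at most 2 consonants).
Inserting the epenthetic vowel yields /d/ → /do/.

mŋedo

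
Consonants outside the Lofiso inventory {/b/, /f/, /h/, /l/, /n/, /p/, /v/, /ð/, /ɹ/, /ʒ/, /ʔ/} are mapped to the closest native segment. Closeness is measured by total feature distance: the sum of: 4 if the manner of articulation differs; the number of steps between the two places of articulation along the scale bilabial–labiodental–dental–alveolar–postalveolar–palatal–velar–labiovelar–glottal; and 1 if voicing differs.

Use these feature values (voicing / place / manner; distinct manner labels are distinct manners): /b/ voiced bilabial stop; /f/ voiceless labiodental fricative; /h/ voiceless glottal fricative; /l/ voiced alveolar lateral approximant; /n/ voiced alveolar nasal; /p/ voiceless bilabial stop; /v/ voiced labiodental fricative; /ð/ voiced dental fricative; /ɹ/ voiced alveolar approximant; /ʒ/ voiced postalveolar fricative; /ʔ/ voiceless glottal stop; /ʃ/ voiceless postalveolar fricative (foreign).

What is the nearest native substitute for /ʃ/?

ʒ

/ʒ/ is closest: same manner (fricative), place distance 0 (postalveolar→postalveolar), voicing differs (+1); total 1. Next closest is /f/ at distance 3.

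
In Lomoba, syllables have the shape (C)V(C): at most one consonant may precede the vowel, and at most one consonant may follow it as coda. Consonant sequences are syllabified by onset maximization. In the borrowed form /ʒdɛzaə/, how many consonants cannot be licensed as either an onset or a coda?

1

Under (C)V(C), the unsyllabifiable consonants are /ʒ/ (at most one coda consonant is licensed; onsets are limited to one consonant).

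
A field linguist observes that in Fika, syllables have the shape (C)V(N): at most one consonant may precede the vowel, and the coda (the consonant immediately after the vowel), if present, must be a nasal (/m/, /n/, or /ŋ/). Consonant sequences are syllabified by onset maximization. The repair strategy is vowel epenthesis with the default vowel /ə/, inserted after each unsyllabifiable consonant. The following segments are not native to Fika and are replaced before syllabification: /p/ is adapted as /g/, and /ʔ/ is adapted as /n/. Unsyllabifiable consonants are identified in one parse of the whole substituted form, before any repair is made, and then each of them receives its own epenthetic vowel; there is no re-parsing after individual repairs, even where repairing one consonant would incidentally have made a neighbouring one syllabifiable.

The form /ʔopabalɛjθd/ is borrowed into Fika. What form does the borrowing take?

Substitution: /ʔ/ → /n/, /p/ → /g/, giving /nogabalɛjθd/.
The consonants /j/, /θ/, /d/ cannot be parsed into a legal (C)V(N) syllable (only a nasal (/m/, /n/, or /ŋ/) is licensed in coda position; onsets are limited to one consonant).
Inserting the epenthetic vowel yields /j/ → /jə/, /θ/ → /θə/, /d/ → /də/.

nogabalɛjəθədə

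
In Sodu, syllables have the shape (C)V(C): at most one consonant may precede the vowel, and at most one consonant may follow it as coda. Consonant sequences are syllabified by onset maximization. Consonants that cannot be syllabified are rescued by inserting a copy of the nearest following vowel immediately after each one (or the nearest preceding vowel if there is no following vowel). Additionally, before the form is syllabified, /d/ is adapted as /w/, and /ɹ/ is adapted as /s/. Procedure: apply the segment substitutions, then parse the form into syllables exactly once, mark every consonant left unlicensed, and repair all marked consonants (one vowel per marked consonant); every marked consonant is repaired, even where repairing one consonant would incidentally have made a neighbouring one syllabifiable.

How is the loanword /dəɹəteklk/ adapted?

Substitution: /d/ → /w/, /ɹ/ → /s/, giving /wəsəteklk/.
The consonants /l/, /k/ cannot be parsed into a legal (C)V(C) syllable (at most one coda consonant is licensed; onsets are limited to one consonant).
Inserting the epenthetic vowel yields /l/ → /le/, /k/ → /ke/.

wəsətekleke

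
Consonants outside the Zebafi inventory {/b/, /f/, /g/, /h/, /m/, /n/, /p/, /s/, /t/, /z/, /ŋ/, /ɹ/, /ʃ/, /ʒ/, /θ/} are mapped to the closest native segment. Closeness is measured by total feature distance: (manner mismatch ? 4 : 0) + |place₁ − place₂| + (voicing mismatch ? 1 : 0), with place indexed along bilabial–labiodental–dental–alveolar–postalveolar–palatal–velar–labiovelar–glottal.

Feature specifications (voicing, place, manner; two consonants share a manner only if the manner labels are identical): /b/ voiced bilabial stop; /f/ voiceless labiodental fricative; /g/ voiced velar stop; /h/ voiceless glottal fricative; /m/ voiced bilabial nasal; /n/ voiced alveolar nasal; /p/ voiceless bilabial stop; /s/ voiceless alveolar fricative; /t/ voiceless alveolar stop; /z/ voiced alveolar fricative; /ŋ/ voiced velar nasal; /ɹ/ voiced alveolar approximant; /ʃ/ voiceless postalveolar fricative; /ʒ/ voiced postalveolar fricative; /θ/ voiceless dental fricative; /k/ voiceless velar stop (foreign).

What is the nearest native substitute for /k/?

/g/ is closest: same manner (stop), place distance 0 (velar→velar), voicing differs (+1); total 1. Next closest is /t/ at distance 3.

g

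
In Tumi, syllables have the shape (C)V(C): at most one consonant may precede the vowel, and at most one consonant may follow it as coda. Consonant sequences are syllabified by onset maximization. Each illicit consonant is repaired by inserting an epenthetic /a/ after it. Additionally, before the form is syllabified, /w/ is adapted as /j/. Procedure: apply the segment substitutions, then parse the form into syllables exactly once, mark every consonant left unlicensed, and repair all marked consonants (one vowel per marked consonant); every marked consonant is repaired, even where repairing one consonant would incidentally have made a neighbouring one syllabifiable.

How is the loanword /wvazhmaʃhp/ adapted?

Substitution: /w/ → /j/, giving /jvazhmaʃhp/.
Under (C)V(C), the unsyllabifiable consonants are /j/, /h/, /h/, /p/ (at most one coda consonant is licensed; onsets are limited to one consonant).
Epenthesis after each stranded consonant: /j/ → /ja/, /h/ → /ha/, /h/ → /ha/, /p/ → /pa/.

javazhamaʃhapa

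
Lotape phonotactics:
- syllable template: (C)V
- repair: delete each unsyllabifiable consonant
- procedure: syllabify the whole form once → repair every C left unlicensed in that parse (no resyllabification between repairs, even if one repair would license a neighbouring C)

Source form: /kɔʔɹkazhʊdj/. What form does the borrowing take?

The consonants /ʔ/, /ɹ/, /z/, /d/, /j/ cannot be parsed into a legal (C)V syllable (no codas are permitted; onsets are limited to one consonant).
Each unlicensed consonant is deleted: /ʔ/, /ɹ/, /z/, /d/, /j/.

kɔkahʊ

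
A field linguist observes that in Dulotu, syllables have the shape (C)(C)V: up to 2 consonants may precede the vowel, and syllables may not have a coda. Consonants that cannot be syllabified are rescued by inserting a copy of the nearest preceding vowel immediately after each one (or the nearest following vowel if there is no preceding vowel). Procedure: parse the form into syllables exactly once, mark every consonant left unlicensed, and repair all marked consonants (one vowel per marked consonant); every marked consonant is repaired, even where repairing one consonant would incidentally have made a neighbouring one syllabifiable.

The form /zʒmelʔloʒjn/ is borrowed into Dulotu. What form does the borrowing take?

Syllabifying with onset maximization leaves /z/, /l/, /ʒ/, /j/, /n/ stranded (no codas are permitted; onsets may contain at most 2 consonants).
Each unlicensed consonant becomes the onset of a new syllable: /z/ → /ze/, /l/ → /le/, /ʒ/ → /ʒo/, /j/ → /jo/, /n/ → /no/.

zeʒmeleʔloʒojono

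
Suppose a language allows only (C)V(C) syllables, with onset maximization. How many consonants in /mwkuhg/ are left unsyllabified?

3

The consonants /m/, /w/, /g/ cannot be parsed into a legal (C)V(C) syllable (at most one coda consonant is licensed; onsets are limited to one consonant).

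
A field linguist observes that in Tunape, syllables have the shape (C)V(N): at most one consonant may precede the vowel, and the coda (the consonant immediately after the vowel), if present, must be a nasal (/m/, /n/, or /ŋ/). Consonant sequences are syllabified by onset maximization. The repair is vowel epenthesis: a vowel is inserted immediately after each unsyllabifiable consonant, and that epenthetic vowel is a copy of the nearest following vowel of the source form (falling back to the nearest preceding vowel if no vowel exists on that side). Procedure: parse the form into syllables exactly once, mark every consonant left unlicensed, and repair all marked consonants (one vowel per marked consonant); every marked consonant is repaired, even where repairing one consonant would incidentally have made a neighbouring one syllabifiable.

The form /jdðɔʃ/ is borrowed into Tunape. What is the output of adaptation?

The consonants /j/, /d/, /ʃ/ cannot be parsed into a legal (C)V(N) syllable (only a nasal (/m/, /n/, or /ŋ/) is licensed in coda position; onsets are limited to one consonant).
Inserting the epenthetic vowel yields /j/ → /jɔ/, /d/ → /dɔ/, /ʃ/ → /ʃɔ/.

jɔdɔðɔʃɔ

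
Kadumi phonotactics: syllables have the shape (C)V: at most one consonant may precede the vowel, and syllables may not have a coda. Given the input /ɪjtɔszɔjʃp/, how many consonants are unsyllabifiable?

5

The consonants /j/, /s/, /j/, /ʃ/, /p/ cannot be parsed into a legal (C)V syllable (no codas are permitted; onsets are limited to one consonant).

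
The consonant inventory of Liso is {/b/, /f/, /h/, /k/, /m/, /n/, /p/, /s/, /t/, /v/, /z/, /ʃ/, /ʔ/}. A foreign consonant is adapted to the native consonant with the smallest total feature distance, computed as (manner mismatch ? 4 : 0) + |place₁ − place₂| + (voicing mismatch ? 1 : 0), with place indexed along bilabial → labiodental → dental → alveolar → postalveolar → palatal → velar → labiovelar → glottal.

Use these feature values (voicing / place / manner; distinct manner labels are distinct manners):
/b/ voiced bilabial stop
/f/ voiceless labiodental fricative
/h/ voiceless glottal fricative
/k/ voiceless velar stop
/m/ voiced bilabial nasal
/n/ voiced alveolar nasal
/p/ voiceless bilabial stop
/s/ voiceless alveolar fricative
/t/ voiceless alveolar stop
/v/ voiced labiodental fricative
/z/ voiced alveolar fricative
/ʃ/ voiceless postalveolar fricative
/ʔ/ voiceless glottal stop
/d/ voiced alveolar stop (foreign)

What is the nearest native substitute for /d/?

/t/ is closest: same manner (stop), place distance 0 (alveolar→alveolar), voicing differs (+1); total 1. Next closest is /b/ at distance 3.

t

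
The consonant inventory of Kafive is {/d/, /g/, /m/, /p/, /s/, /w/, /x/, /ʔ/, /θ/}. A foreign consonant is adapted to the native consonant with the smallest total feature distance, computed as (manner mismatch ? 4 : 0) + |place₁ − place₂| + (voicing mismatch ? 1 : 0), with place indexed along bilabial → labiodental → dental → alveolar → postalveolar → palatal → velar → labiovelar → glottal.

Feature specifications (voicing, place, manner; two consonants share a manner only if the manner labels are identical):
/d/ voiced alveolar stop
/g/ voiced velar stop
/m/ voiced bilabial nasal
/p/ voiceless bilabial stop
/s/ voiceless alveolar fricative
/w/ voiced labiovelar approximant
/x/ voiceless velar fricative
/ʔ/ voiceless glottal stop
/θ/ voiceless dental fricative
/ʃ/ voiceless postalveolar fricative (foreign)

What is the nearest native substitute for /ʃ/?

/s/ is closest: same manner (fricative), place distance 1 (postalveolar→alveolar), same voicing; total 1. Next closest is /x/ at distance 2.

s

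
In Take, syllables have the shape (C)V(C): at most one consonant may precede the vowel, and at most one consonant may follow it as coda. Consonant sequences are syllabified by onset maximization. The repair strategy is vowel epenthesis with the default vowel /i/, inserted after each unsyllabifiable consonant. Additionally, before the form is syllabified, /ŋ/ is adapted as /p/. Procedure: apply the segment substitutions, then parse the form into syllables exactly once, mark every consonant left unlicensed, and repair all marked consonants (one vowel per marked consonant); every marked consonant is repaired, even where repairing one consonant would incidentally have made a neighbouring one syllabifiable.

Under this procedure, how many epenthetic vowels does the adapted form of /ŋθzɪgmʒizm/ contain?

After substitution the input is /pθzɪgmʒizm/.
The unsyllabifiable consonants are /p/, /θ/, /m/, /m/; each receives one epenthetic vowel.

4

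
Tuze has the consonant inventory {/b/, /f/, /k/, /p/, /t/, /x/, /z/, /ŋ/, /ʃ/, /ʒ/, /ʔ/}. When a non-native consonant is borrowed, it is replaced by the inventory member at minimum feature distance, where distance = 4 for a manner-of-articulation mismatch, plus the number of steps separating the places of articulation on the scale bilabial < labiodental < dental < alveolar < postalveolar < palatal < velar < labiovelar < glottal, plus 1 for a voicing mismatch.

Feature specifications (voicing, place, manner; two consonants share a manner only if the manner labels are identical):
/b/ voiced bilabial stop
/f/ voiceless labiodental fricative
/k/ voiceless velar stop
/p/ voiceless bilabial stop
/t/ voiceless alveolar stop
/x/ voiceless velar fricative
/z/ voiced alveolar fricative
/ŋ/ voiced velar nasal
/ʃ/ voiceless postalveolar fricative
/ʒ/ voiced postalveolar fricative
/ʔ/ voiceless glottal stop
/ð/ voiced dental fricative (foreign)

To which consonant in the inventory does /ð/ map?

/z/ is closest: same manner (fricative), place distance 1 (dental→alveolar), same voicing; total 1. Next closest is /f/ at distance 2.

z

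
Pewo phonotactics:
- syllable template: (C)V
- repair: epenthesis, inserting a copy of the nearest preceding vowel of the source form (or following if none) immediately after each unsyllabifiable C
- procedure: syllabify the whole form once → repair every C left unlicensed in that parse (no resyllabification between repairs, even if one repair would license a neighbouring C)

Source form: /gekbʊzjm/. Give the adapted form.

Under (C)V, the unsyllabifiable consonants are /k/, /z/, /j/, /m/ (no codas are permitted; onsets are limited to one consonant).
Inserting the epenthetic vowel yields /k/ → /ke/, /z/ → /zʊ/, /j/ → /jʊ/, /m/ → /mʊ/.

gekebʊzʊjʊmʊ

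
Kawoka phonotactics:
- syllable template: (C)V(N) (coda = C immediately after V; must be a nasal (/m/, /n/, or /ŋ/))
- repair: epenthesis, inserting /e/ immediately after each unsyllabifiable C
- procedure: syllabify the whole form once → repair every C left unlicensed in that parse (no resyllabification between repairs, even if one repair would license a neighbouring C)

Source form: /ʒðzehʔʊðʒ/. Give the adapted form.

Under (C)V(N), the unsyllabifiable consonants are /ʒ/, /ð/, /h/, /ð/, /ʒ/ (only a nasal (/m/, /n/, or /ŋ/) is licensed in coda position; onsets are limited to one consonant).
Each unlicensed consonant becomes the onset of a new syllable: /ʒ/ → /ʒe/, /ð/ → /ðe/, /h/ → /he/, /ð/ → /ðe/, /ʒ/ → /ʒe/.

ʒeðezeheʔʊðeʒe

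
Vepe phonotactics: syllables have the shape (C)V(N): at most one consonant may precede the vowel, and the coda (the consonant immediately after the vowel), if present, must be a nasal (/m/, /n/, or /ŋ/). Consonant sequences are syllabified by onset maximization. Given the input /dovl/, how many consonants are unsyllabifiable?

Syllabifying with onset maximization leaves /v/, /l/ stranded (only a nasal (/m/, /n/, or /ŋ/) is licensed in coda position; onsets are limited to one consonant).

2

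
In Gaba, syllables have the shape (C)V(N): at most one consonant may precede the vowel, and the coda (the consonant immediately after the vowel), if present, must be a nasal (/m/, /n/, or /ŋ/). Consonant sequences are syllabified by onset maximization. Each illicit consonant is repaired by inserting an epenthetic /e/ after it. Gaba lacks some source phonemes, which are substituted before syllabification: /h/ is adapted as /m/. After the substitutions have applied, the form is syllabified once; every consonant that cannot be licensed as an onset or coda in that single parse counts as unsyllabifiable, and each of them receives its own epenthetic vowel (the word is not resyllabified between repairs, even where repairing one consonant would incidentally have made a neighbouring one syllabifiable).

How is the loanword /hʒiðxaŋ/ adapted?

Substitution: /h/ → /m/, giving /mʒiðxaŋ/.
Syllabifying with onset maximization leaves /m/, /ð/ stranded (only a nasal (/m/, /n/, or /ŋ/) is licensed in coda position; onsets are limited to one consonant).
Inserting the epenthetic vowel yields /m/ → /me/, /ð/ → /ðe/.

meʒiðexaŋ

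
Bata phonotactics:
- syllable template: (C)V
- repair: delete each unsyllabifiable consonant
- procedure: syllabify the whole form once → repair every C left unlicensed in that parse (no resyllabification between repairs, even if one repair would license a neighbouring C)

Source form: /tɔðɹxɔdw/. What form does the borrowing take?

Under (C)V, the unsyllabifiable consonants are /ð/, /ɹ/, /d/, /w/ (no codas are permitted; onsets are limited to one consonant).
Deleting the stranded consonants removes /ð/, /ɹ/, /d/, /w/.

tɔxɔ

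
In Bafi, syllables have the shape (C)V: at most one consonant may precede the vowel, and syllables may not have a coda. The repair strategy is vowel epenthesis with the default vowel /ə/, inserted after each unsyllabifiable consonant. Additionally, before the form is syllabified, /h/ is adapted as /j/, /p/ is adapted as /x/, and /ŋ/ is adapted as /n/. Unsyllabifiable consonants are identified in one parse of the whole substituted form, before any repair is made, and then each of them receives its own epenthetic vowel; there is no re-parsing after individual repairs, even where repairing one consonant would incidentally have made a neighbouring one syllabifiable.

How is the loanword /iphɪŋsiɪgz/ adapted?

Substitution: /p/ → /x/, /h/ → /j/, /ŋ/ → /n/, giving /ixjɪnsiɪgz/.
The consonants /x/, /n/, /g/, /z/ cannot be parsed into a legal (C)V syllable (no codas are permitted; onsets are limited to one consonant).
Epenthesis after each stranded consonant: /x/ → /xə/, /n/ → /nə/, /g/ → /gə/, /z/ → /zə/.

ixəjɪnəsiɪgəzə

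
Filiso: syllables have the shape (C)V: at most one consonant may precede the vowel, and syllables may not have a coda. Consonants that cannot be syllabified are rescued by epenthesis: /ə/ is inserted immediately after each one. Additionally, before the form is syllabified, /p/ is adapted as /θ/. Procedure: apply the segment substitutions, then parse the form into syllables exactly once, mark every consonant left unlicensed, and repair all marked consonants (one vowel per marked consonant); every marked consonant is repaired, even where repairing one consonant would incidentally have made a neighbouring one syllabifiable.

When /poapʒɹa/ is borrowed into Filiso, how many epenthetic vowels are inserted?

After substitution the input is /θoaθʒɹa/.
The unsyllabifiable consonants are /θ/, /ʒ/; each receives one epenthetic vowel.

2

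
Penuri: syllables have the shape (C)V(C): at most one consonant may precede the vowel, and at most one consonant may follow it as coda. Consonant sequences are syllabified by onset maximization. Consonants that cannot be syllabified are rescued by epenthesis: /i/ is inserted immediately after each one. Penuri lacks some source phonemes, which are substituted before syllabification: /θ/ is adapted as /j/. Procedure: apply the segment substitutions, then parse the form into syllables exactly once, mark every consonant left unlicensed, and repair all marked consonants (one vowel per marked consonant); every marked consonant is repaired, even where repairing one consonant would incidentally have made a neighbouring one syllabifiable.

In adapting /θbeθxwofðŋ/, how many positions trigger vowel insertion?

After substitution the input is /jbejxwofðŋ/.
The unsyllabifiable consonants are /j/, /x/, /ð/, /ŋ/; each receives one epenthetic vowel.

4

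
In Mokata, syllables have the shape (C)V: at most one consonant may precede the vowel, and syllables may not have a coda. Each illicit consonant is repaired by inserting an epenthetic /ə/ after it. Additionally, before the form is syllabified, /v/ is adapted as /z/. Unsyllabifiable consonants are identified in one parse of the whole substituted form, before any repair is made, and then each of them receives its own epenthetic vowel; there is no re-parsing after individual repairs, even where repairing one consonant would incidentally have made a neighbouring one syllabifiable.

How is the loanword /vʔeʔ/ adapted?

zəʔeʔə

Substitution: /v/ → /z/, giving /zʔeʔ/.
Under (C)V, the unsyllabifiable consonants are /z/, /ʔ/ (no codas are permitted; onsets are limited to one consonant).
Each unlicensed consonant becomes the onset of a new syllable: /z/ → /zə/, /ʔ/ → /ʔə/.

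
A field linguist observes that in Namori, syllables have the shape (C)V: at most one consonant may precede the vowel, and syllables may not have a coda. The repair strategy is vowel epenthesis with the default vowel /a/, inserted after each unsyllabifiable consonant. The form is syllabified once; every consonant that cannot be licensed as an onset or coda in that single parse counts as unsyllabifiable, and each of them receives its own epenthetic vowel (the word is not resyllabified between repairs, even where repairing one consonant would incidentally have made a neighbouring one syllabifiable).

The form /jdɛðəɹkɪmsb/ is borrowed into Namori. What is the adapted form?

jadɛðəɹakɪmasaba

Under (C)V, the unsyllabifiable consonants are /j/, /ɹ/, /m/, /s/, /b/ (no codas are permitted; onsets are limited to one consonant).
Inserting the epenthetic vowel yields /j/ → /ja/, /ɹ/ → /ɹa/, /m/ → /ma/, /s/ → /sa/, /b/ → /ba/.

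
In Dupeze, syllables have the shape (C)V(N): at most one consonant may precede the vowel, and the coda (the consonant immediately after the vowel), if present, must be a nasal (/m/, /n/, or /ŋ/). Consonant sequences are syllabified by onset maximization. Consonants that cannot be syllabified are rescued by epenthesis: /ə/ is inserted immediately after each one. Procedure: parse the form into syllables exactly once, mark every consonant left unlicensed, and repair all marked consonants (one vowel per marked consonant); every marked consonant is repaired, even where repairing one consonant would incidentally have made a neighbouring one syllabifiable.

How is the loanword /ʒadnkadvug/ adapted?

The consonants /d/, /n/, /d/, /g/ cannot be parsed into a legal (C)V(N) syllable (only a nasal (/m/, /n/, or /ŋ/) is licensed in coda position; onsets are limited to one consonant).
Epenthesis after each stranded consonant: /d/ → /də/, /n/ → /nə/, /d/ → /də/, /g/ → /gə/.

ʒadənəkadəvugə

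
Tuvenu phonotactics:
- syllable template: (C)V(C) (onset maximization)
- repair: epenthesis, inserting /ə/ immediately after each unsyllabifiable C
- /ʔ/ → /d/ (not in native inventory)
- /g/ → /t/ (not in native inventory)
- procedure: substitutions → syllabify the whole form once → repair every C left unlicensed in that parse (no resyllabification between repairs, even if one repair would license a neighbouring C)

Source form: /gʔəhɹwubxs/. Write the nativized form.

Substitution: /g/ → /t/, /ʔ/ → /d/, giving /tdəhɹwubxs/.
The consonants /t/, /ɹ/, /x/, /s/ cannot be parsed into a legal (C)V(C) syllable (at most one coda consonant is licensed; onsets are limited to one consonant).
Epenthesis after each stranded consonant: /t/ → /tə/, /ɹ/ → /ɹə/, /x/ → /xə/, /s/ → /sə/.

tədəhɹəwubxəsə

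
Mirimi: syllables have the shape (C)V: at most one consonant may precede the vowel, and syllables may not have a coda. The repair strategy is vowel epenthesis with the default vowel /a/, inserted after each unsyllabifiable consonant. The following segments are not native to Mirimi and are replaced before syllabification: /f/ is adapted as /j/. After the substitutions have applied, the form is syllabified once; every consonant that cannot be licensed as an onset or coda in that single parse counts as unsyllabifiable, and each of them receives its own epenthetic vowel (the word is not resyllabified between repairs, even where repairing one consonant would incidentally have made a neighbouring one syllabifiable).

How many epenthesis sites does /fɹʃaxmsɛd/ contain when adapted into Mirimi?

After substitution the input is /jɹʃaxmsɛd/.
The unsyllabifiable consonants are /j/, /ɹ/, /x/, /m/, /d/; each receives one epenthetic vowel.

5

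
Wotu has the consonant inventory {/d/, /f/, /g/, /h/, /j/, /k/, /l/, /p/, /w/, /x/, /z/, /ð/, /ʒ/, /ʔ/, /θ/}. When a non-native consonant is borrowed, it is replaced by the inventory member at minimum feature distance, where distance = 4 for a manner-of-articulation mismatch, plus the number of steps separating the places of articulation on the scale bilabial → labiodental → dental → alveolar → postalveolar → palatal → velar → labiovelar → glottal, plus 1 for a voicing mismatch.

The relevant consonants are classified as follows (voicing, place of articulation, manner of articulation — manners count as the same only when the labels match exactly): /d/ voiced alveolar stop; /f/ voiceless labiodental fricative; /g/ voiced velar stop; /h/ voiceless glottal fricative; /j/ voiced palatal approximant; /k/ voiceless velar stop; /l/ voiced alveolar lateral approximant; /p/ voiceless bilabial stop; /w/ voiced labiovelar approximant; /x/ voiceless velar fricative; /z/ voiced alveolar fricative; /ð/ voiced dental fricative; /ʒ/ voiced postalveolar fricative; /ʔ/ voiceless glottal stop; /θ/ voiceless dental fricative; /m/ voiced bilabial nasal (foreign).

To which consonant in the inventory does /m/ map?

p

/p/ is closest: manner differs (nasal→stop, +4), place distance 0 (bilabial→bilabial), voicing differs (+1); total 5. Next closest is /f/ at distance 6.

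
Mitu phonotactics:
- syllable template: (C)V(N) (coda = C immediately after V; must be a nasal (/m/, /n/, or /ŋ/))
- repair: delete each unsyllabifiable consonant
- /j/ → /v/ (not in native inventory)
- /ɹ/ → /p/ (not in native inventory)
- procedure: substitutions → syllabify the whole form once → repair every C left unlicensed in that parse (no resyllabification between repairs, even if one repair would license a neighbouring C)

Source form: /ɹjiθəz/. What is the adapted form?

Substitution: /ɹ/ → /p/, /j/ → /v/, giving /pviθəz/.
The consonants /p/, /z/ cannot be parsed into a legal (C)V(N) syllable (only a nasal (/m/, /n/, or /ŋ/) is licensed in coda position; onsets are limited to one consonant).
Deletion applies to /p/, /z/.

viθə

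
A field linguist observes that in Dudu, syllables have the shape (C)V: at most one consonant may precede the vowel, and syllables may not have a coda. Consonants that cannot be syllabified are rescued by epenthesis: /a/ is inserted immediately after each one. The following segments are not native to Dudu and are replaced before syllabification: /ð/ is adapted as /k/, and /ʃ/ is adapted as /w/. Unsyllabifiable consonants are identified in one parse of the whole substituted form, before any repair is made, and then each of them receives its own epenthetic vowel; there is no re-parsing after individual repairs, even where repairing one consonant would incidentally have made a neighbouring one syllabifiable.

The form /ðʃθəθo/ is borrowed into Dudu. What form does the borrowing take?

Substitution: /ð/ → /k/, /ʃ/ → /w/, giving /kwθəθo/.
The consonants /k/, /w/ cannot be parsed into a legal (C)V syllable (no codas are permitted; onsets are limited to one consonant).
Epenthesis after each stranded consonant: /k/ → /ka/, /w/ → /wa/.

kawaθəθo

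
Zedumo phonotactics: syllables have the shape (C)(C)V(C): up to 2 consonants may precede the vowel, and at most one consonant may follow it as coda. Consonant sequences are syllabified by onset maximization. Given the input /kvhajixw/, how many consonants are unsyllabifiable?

Syllabifying with onset maximization leaves /k/, /w/ stranded (at most one coda consonant is licensed; onsets may contain at most 2 consonants).

2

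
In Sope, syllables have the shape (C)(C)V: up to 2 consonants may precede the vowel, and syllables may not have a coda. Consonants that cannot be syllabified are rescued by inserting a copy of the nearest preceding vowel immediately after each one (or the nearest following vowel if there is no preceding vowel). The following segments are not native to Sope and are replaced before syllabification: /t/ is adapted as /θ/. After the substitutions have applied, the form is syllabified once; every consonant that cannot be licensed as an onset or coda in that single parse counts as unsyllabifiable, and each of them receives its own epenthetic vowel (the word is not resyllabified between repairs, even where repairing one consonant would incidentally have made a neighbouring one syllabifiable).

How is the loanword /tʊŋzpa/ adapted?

θʊŋʊzpa

Substitution: /t/ → /θ/, giving /θʊŋzpa/.
The consonants /ŋ/ cannot be parsed into a legal (C)(C)V syllable (no codas are permitted; onsets may contain at most 2 consonants).
Inserting the epenthetic vowel yields /ŋ/ → /ŋʊ/.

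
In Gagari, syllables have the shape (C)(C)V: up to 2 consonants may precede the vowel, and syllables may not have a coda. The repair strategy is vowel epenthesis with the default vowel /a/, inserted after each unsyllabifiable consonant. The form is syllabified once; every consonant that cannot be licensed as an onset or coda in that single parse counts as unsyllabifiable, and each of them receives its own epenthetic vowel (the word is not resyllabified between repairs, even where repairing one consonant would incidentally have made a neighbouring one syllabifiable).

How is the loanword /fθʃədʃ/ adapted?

Syllabifying with onset maximization leaves /f/, /d/, /ʃ/ stranded (no codas are permitted; onsets may contain at most 2 consonants).
Inserting the epenthetic vowel yields /f/ → /fa/, /d/ → /da/, /ʃ/ → /ʃa/.

faθʃədaʃa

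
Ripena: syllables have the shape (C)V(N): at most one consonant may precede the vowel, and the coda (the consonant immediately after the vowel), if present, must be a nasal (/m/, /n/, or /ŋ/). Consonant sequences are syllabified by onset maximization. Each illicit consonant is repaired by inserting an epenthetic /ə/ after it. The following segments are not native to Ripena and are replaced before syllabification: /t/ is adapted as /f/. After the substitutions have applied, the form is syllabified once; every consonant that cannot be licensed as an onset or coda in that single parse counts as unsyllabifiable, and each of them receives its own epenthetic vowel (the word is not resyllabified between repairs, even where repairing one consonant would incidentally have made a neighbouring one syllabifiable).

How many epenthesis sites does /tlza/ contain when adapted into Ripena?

After substitution the input is /flza/.
The unsyllabifiable consonants are /f/, /l/; each receives one epenthetic vowel.

2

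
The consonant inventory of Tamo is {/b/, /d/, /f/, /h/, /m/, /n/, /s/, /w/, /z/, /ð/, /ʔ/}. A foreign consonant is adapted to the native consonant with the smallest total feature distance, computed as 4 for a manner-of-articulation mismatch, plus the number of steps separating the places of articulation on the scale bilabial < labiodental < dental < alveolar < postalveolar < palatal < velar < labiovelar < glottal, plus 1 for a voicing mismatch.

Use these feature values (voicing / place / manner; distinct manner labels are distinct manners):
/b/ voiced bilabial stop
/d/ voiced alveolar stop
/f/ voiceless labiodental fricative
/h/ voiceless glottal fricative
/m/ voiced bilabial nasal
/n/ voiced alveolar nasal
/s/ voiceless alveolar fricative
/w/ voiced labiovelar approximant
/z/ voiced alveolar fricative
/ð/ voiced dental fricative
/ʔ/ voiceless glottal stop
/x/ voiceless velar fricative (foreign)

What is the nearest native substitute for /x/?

h

/h/ is closest: same manner (fricative), place distance 2 (velar→glottal), same voicing; total 2. Next closest is /s/ at distance 3.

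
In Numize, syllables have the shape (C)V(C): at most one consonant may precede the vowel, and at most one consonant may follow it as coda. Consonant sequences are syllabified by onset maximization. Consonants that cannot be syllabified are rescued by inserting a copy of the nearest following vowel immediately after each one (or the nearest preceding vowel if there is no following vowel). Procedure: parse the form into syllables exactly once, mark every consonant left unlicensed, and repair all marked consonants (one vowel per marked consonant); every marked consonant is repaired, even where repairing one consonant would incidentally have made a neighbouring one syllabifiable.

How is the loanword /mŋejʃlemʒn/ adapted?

meŋejʃelemʒene

Syllabifying with onset maximization leaves /m/, /ʃ/, /ʒ/, /n/ stranded (at most one coda consonant is licensed; onsets are limited to one consonant).
Epenthesis after each stranded consonant: /m/ → /me/, /ʃ/ → /ʃe/, /ʒ/ → /ʒe/, /n/ → /ne/.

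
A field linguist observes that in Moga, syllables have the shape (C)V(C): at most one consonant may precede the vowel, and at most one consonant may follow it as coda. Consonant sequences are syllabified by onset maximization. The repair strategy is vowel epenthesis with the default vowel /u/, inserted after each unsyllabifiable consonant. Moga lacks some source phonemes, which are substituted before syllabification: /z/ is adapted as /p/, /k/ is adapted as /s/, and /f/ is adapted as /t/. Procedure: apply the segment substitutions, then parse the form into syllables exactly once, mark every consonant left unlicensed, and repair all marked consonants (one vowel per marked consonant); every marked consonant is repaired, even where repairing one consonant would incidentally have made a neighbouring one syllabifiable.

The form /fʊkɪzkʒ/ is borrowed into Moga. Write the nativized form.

Substitution: /f/ → /t/, /k/ → /s/, /z/ → /p/, giving /tʊsɪpsʒ/.
Under (C)V(C), the unsyllabifiable consonants are /s/, /ʒ/ (at most one coda consonant is licensed; onsets are limited to one consonant).
Each unlicensed consonant becomes the onset of a new syllable: /s/ → /su/, /ʒ/ → /ʒu/.

tʊsɪpsuʒu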